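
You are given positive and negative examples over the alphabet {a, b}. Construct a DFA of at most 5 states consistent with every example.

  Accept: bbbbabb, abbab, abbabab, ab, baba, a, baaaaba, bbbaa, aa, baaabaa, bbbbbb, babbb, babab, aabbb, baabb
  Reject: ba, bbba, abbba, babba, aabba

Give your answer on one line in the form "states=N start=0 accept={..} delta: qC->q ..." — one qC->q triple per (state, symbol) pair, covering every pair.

states=4 start=0 accept={0,1,3} delta: 0a->0 0b->1 1a->2 1b->1 2a->3 2b->0 3a->1 3b->0

Grow the machine one transition at a time. Run the examples from 0; the earliest place one falls off (shortest prefix, ties alphabetical) gets sent to the lowest-numbered state that keeps every Accept/Reject pair distinguishable — a pair clashes when both reach the same state with identical unread suffix — and to a fresh state only if none does.
a: 0a undefined. 0a->0: ok.
b: 0b undefined. 0b->0: no, bbbbabb/ba meet in 0. Open state 1: 0b->1.
ba: 1a undefined. 1a->0: no, baba/ba meet in 0. 1a->1: no, ab/ba meet in 1. Open state 2: 1a->2.
bb: 1b undefined. 1b->0: no, bbbbabb/aabba meet in 0. 1b->1: ok.
baa: 2a undefined. 2a->0: no, baaaaba/ba meet in 2. 2a->1: no, baaaaba/ba meet in 2. 2a->2: no, bbbaa/ba meet in 2. Open state 3: 2a->3.
bab: 2b undefined. 2b->0: ok.
baaa: 3a undefined. 3a->0: no, baaaaba/ba meet in 2. 3a->1: ok.
baab: 3b undefined. 3b->0: ok.
All examples now run through 4 states with every (state, symbol) defined. Accept strings end in {0,1,3}, Reject strings end in {2}; accept={0,1,3}.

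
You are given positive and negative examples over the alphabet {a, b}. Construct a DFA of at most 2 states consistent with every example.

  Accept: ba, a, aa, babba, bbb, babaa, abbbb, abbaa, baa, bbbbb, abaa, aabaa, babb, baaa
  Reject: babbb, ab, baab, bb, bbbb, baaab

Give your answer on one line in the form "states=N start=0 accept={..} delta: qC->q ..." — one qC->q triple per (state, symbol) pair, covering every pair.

states=2 start=0 accept={1} delta: 0a->1 0b->1 1a->1 1b->0

State merging on the prefix tree: take the shortest (then alphabetical) example prefix whose next move is undefined and point that move at state 0, else 1, else 2, ...; a target is out if some Accept/Reject pair would then sit in one state with the same input left (inseparable). If every existing state is out, open a new one.
a: 0a undefined. 0a->0: no, abbbb/bbbb meet in 0 with "bbbb" left. Open state 1: 0a->1.
b: 0b undefined. 0b->0: no, bbb/bb meet in 0. 0b->1: ok.
aa: 1a undefined. 1a->0: no, a/baaab meet in 1. 1a->1: ok.
ab: 1b undefined. 1b->0: ok.
All examples now run through 2 states with every (state, symbol) defined. Accept strings end in {1}, Reject strings end in {0}; accept={1}.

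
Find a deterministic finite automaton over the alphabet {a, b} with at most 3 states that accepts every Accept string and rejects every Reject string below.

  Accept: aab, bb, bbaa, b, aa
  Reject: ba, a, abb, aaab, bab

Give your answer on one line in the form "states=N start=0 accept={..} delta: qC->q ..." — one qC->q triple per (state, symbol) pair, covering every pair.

State merging on the prefix tree: take the shortest (then alphabetical) example prefix whose next move is undefined and point that move at state 0, else 1, else 2, ...; a target is out if some Accept/Reject pair would then sit in one state with the same input left (inseparable). If every existing state is out, open a new one.
a: 0a undefined. 0a->0: no, aab/aaab meet in 0 with "b" left. Open state 1: 0a->1.
b: 0b undefined. 0b->0: ok.
aa: 1a undefined. 1a->0: ok.
ab: 1b undefined. 1b->0: no, aab/abb meet in 0. 1b->1: ok.
All examples now run through 2 states with every (state, symbol) defined. Accept strings end in {0}, Reject strings end in {1}; accept={0}.

states=2 start=0 accept={0} delta: 0a->1 0b->0 1a->0 1b->1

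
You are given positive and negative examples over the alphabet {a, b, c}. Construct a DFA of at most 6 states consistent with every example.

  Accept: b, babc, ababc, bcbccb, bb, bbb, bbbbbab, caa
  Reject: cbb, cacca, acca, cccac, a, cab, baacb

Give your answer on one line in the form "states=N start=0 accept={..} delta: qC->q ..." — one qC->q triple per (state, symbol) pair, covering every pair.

Fold the examples into a partial DFA from state 0: repeatedly fix the first undefined (state, symbol) met by the shortest-then-alphabetical prefix, trying targets in increasing order and rejecting any under which an Accept and a Reject string meet in one state with the same remainder; add a state when all current targets are rejected. Accepting states are where Accept strings end.
a: 0a undefined. 0a->0: ok.
b: 0b undefined. 0b->0: no, b/a meet in 0. Open state 1: 0b->1.
c: 0c undefined. 0c->0: no, b/cab meet in 1. 0c->1: no, bbb/cbb meet in 1 with "bb" left. Open state 2: 0c->2.
ba: 1a undefined. 1a->0: ok.
bb: 1b undefined. 1b->0: no, bb/a meet in 0. 1b->1: ok.
bc: 1c undefined. 1c->0: no, babc/a meet in 0. 1c->1: ok.
ca: 2a undefined. 2a->0: no, b/cab meet in 1. 2a->1: no, b/cab meet in 1. 2a->2: ok.
cb: 2b undefined. 2b->0: no, b/cbb meet in 1. 2b->1: no, b/cbb meet in 1. 2b->2: no, caa/cbb meet in 2. Open state 3: 2b->3.
cc: 2c undefined. 2c->0: no, caa/cacca meet in 2. 2c->1: no, caa/cccac meet in 2. 2c->2: no, caa/cacca meet in 2. 2c->3: ok.
cbb: 3b undefined. 3b->0: ok.
ccc: 3c undefined. 3c->0: no, caa/cccac meet in 2. 3c->1: no, caa/cccac meet in 2. 3c->2: no, caa/cacca meet in 2. 3c->3: ok.
acca: 3a undefined. 3a->0: no, caa/cccac meet in 2. 3a->1: no, b/cacca meet in 1. 3a->2: no, caa/cacca meet in 2. 3a->3: ok.
All examples now run through 4 states with every (state, symbol) defined. Accept strings end in {1,2}, Reject strings end in {0,3}; accept={1,2}.

states=4 start=0 accept={1,2} delta: 0a->0 0b->1 0c->2 1a->0 1b->1 1c->1 2a->2 2b->3 2c->3 3a->3 3b->0 3c->3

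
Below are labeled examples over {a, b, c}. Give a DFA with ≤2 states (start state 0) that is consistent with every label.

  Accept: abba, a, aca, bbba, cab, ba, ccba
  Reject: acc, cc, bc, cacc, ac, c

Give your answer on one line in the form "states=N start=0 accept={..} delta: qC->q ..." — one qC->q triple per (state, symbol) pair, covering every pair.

states=2 start=0 accept={0} delta: 0a->0 0b->0 0c->1 1a->0 1b->0 1c->1

State merging on the prefix tree: take the shortest (then alphabetical) example prefix whose next move is undefined and point that move at state 0, else 1, else 2, ...; a target is out if some Accept/Reject pair would then sit in one state with the same input left (inseparable). If every existing state is out, open a new one.
a: 0a undefined. 0a->0: ok.
b: 0b undefined. 0b->0: ok.
c: 0c undefined. 0c->0: no, abba/acc meet in 0. Open state 1: 0c->1.
ca: 1a undefined. 1a->0: ok.
cc: 1c undefined. 1c->0: no, abba/acc meet in 0. 1c->1: ok.
ccb: 1b undefined. 1b->0: ok.
All examples now run through 2 states with every (state, symbol) defined. Accept strings end in {0}, Reject strings end in {1}; accept={0}.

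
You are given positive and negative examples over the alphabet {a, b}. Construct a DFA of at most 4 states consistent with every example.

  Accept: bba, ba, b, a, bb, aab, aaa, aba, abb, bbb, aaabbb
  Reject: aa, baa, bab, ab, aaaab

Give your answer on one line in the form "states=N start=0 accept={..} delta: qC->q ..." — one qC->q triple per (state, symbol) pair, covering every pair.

states=3 start=0 accept={0,1} delta: 0a->1 0b->0 1a->2 1b->2 2a->0 2b->0

State merging on the prefix tree: take the shortest (then alphabetical) example prefix whose next move is undefined and point that move at state 0, else 1, else 2, ...; a target is out if some Accept/Reject pair would then sit in one state with the same input left (inseparable). If every existing state is out, open a new one.
a: 0a undefined. 0a->0: no, b/ab meet in 0 with "b" left. Open state 1: 0a->1.
b: 0b undefined. 0b->0: ok.
aa: 1a undefined. 1a->0: no, b/aa meet in 0. 1a->1: no, bba/aa meet in 1. Open state 2: 1a->2.
ab: 1b undefined. 1b->0: no, b/bab meet in 0. 1b->1: no, bba/bab meet in 1. 1b->2: ok.
aaa: 2a undefined. 2a->0: ok.
aab: 2b undefined. 2b->0: ok.
All examples now run through 3 states with every (state, symbol) defined. Accept strings end in {0,1}, Reject strings end in {2}; accept={0,1}.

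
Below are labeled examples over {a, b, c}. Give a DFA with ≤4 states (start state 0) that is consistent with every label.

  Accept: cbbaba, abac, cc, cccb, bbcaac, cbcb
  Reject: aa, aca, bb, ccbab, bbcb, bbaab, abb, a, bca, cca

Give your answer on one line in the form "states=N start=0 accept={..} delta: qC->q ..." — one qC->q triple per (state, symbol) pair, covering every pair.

states=4 start=0 accept={1,3} delta: 0a->0 0b->0 0c->1 1a->0 1b->2 1c->3 2a->1 2b->2 2c->3 3a->0 3b->1 3c->3

Fold the examples into a partial DFA from state 0: repeatedly fix the first undefined (state, symbol) met by the shortest-then-alphabetical prefix, trying targets in increasing order and rejecting any under which an Accept and a Reject string meet in one state with the same remainder; add a state when all current targets are rejected. Accepting states are where Accept strings end.
a: 0a undefined. 0a->0: ok.
b: 0b undefined. 0b->0: ok.
c: 0c undefined. 0c->0: no, cbbaba/aa meet in 0. Open state 1: 0c->1.
cb: 1b undefined. 1b->0: no, cbbaba/aa meet in 0. 1b->1: no, abac/bbcb meet in 1. Open state 2: 1b->2.
cc: 1c undefined. 1c->0: no, cc/aa meet in 0. 1c->1: no, cccb/bbcb meet in 2. 1c->2: no, cc/bbcb meet in 2. Open state 3: 1c->3.
aca: 1a undefined. 1a->0: ok.
cbb: 2b undefined. 2b->0: no, cbbaba/aa meet in 0. 2b->1: no, cbbaba/aa meet in 0. 2b->2: ok.
cbc: 2c undefined. 2c->0: no, cbcb/aa meet in 0. 2c->1: no, cbcb/bbcb meet in 2. 2c->2: no, cbcb/bbcb meet in 2. 2c->3: ok.
cca: 3a undefined. 3a->0: ok.
ccb: 3b undefined. 3b->0: no, cbcb/aa meet in 0. 3b->1: ok.
ccc: 3c undefined. 3c->0: no, cccb/aa meet in 0. 3c->1: no, cccb/bbcb meet in 2. 3c->2: no, cccb/bbcb meet in 2. 3c->3: ok.
cbba: 2a undefined. 2a->0: no, cbbaba/aa meet in 0. 2a->1: ok.
All examples now run through 4 states with every (state, symbol) defined. Accept strings end in {1,3}, Reject strings end in {0,2}; accept={1,3}.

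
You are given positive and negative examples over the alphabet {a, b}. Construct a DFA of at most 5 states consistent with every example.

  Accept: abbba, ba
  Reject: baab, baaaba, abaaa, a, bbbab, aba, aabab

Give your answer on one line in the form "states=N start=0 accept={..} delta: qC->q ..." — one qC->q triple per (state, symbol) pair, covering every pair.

states=5 start=0 accept={2} delta: 0a->1 0b->1 1a->2 1b->2 2a->3 2b->3 3a->4 3b->1 4a->0 4b->0

Grow the machine one transition at a time. Run the examples from 0; the earliest place one falls off (shortest prefix, ties alphabetical) gets sent to the lowest-numbered state that keeps every Accept/Reject pair distinguishable — a pair clashes when both reach the same state with identical unread suffix — and to a fresh state only if none does.
a: 0a undefined. 0a->0: no, ba/aba meet in 0 with "ba" left. Open state 1: 0a->1.
b: 0b undefined. 0b->0: no, ba/a meet in 1. 0b->1: ok.
aa: 1a undefined. 1a->0: no, ba/baaaba meet in 0. 1a->1: no, ba/a meet in 1. Open state 2: 1a->2.
ab: 1b undefined. 1b->0: no, abbba/a meet in 1. 1b->1: no, abbba/aba meet in 2. 1b->2: ok.
aab: 2b undefined. 2b->0: no, abbba/bbbab meet in 2. 2b->1: no, abbba/aba meet in 2 with "a" left. 2b->2: no, abbba/aba meet in 2 with "a" left. Open state 3: 2b->3.
aba: 2a undefined. 2a->0: no, ba/abaaa meet in 2. 2a->1: no, ba/baab meet in 2. 2a->2: no, ba/abaaa meet in 2. 2a->3: ok.
aaba: 3a undefined. 3a->0: no, ba/baaaba meet in 2. 3a->1: no, ba/abaaa meet in 2. 3a->2: no, ba/baaaba meet in 2. 3a->3: no, abbba/baaaba meet in 3 with "ba" left. Open state 4: 3a->4.
abbb: 3b undefined. 3b->0: no, abbba/a meet in 1. 3b->1: ok.
aabab: 4b undefined. 4b->0: ok.
abaaa: 4a undefined. 4a->0: ok.
All examples now run through 5 states with every (state, symbol) defined. Accept strings end in {2}, Reject strings end in {0,1,3}; accept={2}.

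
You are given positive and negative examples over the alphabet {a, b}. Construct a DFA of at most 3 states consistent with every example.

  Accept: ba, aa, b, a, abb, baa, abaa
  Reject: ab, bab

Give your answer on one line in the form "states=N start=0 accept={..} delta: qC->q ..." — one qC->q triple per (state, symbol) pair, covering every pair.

states=3 start=0 accept={0,1} delta: 0a->1 0b->0 1a->0 1b->2 2a->0 2b->0

Fold the examples into a partial DFA from state 0: repeatedly fix the first undefined (state, symbol) met by the shortest-then-alphabetical prefix, trying targets in increasing order and rejecting any under which an Accept and a Reject string meet in one state with the same remainder; add a state when all current targets are rejected. Accepting states are where Accept strings end.
a: 0a undefined. 0a->0: no, b/ab meet in 0 with "b" left. Open state 1: 0a->1.
b: 0b undefined. 0b->0: ok.
aa: 1a undefined. 1a->0: ok.
ab: 1b undefined. 1b->0: no, aa/ab meet in 0. 1b->1: no, ba/ab meet in 1. Open state 2: 1b->2.
aba: 2a undefined. 2a->0: ok.
abb: 2b undefined. 2b->0: ok.
All examples now run through 3 states with every (state, symbol) defined. Accept strings end in {0,1}, Reject strings end in {2}; accept={0,1}.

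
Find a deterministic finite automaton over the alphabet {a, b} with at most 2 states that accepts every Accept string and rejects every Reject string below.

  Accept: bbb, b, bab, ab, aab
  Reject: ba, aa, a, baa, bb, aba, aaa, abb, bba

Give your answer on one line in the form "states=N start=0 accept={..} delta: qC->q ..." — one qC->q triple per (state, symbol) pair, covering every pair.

Fold the examples into a partial DFA from state 0: repeatedly fix the first undefined (state, symbol) met by the shortest-then-alphabetical prefix, trying targets in increasing order and rejecting any under which an Accept and a Reject string meet in one state with the same remainder; add a state when all current targets are rejected. Accepting states are where Accept strings end.
a: 0a undefined. 0a->0: ok.
b: 0b undefined. 0b->0: no, bbb/ba meet in 0. Open state 1: 0b->1.
ba: 1a undefined. 1a->0: ok.
bb: 1b undefined. 1b->0: ok.
All examples now run through 2 states with every (state, symbol) defined. Accept strings end in {1}, Reject strings end in {0}; accept={1}.

states=2 start=0 accept={1} delta: 0a->0 0b->1 1a->0 1b->0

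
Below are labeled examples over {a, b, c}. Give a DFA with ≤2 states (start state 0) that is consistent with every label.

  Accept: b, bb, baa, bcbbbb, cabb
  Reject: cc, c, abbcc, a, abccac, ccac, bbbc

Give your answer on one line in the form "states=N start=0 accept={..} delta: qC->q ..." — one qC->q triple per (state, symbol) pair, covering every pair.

states=2 start=0 accept={1} delta: 0a->0 0b->1 0c->0 1a->1 1b->1 1c->0

Grow the machine one transition at a time. Run the examples from 0; the earliest place one falls off (shortest prefix, ties alphabetical) gets sent to the lowest-numbered state that keeps every Accept/Reject pair distinguishable — a pair clashes when both reach the same state with identical unread suffix — and to a fresh state only if none does.
a: 0a undefined. 0a->0: ok.
b: 0b undefined. 0b->0: no, b/a meet in 0. Open state 1: 0b->1.
c: 0c undefined. 0c->0: ok.
ba: 1a undefined. 1a->0: no, baa/cc meet in 0. 1a->1: ok.
bb: 1b undefined. 1b->0: no, bb/cc meet in 0. 1b->1: ok.
bc: 1c undefined. 1c->0: ok.
All examples now run through 2 states with every (state, symbol) defined. Accept strings end in {1}, Reject strings end in {0}; accept={1}.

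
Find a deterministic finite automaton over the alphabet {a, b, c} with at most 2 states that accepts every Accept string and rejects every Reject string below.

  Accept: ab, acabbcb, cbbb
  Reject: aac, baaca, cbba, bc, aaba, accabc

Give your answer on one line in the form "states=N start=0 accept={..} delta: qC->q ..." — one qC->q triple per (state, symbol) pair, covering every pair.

Fold the examples into a partial DFA from state 0: repeatedly fix the first undefined (state, symbol) met by the shortest-then-alphabetical prefix, trying targets in increasing order and rejecting any under which an Accept and a Reject string meet in one state with the same remainder; add a state when all current targets are rejected. Accepting states are where Accept strings end.
a: 0a undefined. 0a->0: ok.
b: 0b undefined. 0b->0: no, ab/aaba meet in 0. Open state 1: 0b->1.
c: 0c undefined. 0c->0: ok.
ba: 1a undefined. 1a->0: ok.
bc: 1c undefined. 1c->0: ok.
cbb: 1b undefined. 1b->0: ok.
All examples now run through 2 states with every (state, symbol) defined. Accept strings end in {1}, Reject strings end in {0}; accept={1}.

states=2 start=0 accept={1} delta: 0a->0 0b->1 0c->0 1a->0 1b->0 1c->0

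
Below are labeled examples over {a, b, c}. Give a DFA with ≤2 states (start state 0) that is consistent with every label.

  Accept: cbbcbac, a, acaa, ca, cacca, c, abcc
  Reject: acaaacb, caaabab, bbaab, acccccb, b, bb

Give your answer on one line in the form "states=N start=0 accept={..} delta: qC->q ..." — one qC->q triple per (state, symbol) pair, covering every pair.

states=2 start=0 accept={0} delta: 0a->0 0b->1 0c->0 1a->0 1b->1 1c->0

Fold the examples into a partial DFA from state 0: repeatedly fix the first undefined (state, symbol) met by the shortest-then-alphabetical prefix, trying targets in increasing order and rejecting any under which an Accept and a Reject string meet in one state with the same remainder; add a state when all current targets are rejected. Accepting states are where Accept strings end.
a: 0a undefined. 0a->0: ok.
b: 0b undefined. 0b->0: no, a/bbaab meet in 0. Open state 1: 0b->1.
c: 0c undefined. 0c->0: ok.
bb: 1b undefined. 1b->0: no, a/bb meet in 0. 1b->1: ok.
abc: 1c undefined. 1c->0: ok.
bba: 1a undefined. 1a->0: ok.
All examples now run through 2 states with every (state, symbol) defined. Accept strings end in {0}, Reject strings end in {1}; accept={0}.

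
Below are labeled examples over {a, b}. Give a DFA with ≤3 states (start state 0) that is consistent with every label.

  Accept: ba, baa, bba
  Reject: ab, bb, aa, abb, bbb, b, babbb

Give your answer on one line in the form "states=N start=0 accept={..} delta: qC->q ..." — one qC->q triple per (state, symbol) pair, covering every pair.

states=3 start=0 accept={2} delta: 0a->0 0b->1 1a->2 1b->1 2a->2 2b->0

Fold the examples into a partial DFA from state 0: repeatedly fix the first undefined (state, symbol) met by the shortest-then-alphabetical prefix, trying targets in increasing order and rejecting any under which an Accept and a Reject string meet in one state with the same remainder; add a state when all current targets are rejected. Accepting states are where Accept strings end.
a: 0a undefined. 0a->0: ok.
b: 0b undefined. 0b->0: no, ba/ab meet in 0. Open state 1: 0b->1.
ba: 1a undefined. 1a->0: no, ba/aa meet in 0. 1a->1: no, ba/ab meet in 1. Open state 2: 1a->2.
bb: 1b undefined. 1b->0: no, bba/bb meet in 0. 1b->1: ok.
baa: 2a undefined. 2a->0: no, baa/aa meet in 0. 2a->1: no, baa/ab meet in 1. 2a->2: ok.
bab: 2b undefined. 2b->0: ok.
All examples now run through 3 states with every (state, symbol) defined. Accept strings end in {2}, Reject strings end in {0,1}; accept={2}.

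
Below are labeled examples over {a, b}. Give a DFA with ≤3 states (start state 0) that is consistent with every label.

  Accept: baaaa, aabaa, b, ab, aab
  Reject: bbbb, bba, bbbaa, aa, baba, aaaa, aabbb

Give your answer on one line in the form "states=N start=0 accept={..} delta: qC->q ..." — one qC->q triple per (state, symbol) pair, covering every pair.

State merging on the prefix tree: take the shortest (then alphabetical) example prefix whose next move is undefined and point that move at state 0, else 1, else 2, ...; a target is out if some Accept/Reject pair would then sit in one state with the same input left (inseparable). If every existing state is out, open a new one.
a: 0a undefined. 0a->0: ok.
b: 0b undefined. 0b->0: no, baaaa/bbbb meet in 0. Open state 1: 0b->1.
ba: 1a undefined. 1a->0: no, baaaa/aa meet in 0. 1a->1: ok.
bb: 1b undefined. 1b->0: no, baaaa/bbbaa meet in 1. 1b->1: no, baaaa/bbbb meet in 1. Open state 2: 1b->2.
bba: 2a undefined. 2a->0: ok.
bbb: 2b undefined. 2b->0: no, baaaa/bbbb meet in 1. 2b->1: no, baaaa/bbbaa meet in 1. 2b->2: ok.
All examples now run through 3 states with every (state, symbol) defined. Accept strings end in {1}, Reject strings end in {0,2}; accept={1}.

states=3 start=0 accept={1} delta: 0a->0 0b->1 1a->1 1b->2 2a->0 2b->2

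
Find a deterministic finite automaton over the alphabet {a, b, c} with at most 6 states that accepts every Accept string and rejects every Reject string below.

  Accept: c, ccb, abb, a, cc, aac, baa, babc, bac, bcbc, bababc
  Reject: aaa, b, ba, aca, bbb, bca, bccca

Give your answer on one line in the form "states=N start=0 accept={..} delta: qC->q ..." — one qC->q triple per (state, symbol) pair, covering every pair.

states=3 start=0 accept={1} delta: 0a->1 0b->2 0c->1 1a->2 1b->1 1c->1 2a->0 2b->0 2c->1

Grow the machine one transition at a time. Run the examples from 0; the earliest place one falls off (shortest prefix, ties alphabetical) gets sent to the lowest-numbered state that keeps every Accept/Reject pair distinguishable — a pair clashes when both reach the same state with identical unread suffix — and to a fresh state only if none does.
a: 0a undefined. 0a->0: no, a/aaa meet in 0. Open state 1: 0a->1.
b: 0b undefined. 0b->0: no, a/ba meet in 1. 0b->1: no, abb/bbb meet in 1 with "bb" left. Open state 2: 0b->2.
c: 0c undefined. 0c->0: no, ccb/b meet in 2. 0c->1: ok.
aa: 1a undefined. 1a->0: no, c/aaa meet in 1. 1a->1: no, c/aaa meet in 1. 1a->2: ok.
ab: 1b undefined. 1b->0: no, abb/b meet in 2. 1b->1: ok.
ac: 1c undefined. 1c->0: no, c/aca meet in 1. 1c->1: ok.
ba: 2a undefined. 2a->0: ok.
bb: 2b undefined. 2b->0: ok.
bc: 2c undefined. 2c->0: no, c/bca meet in 1. 2c->1: ok.
All examples now run through 3 states with every (state, symbol) defined. Accept strings end in {1}, Reject strings end in {0,2}; accept={1}.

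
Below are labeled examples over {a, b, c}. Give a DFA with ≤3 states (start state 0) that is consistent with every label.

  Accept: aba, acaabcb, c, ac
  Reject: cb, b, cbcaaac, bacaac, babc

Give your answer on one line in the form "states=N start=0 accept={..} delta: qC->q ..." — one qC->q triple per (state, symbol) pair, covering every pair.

states=3 start=0 accept={0,2} delta: 0a->0 0b->1 0c->0 1a->2 1b->0 1c->1 2a->1 2b->1 2c->1

Fold the examples into a partial DFA from state 0: repeatedly fix the first undefined (state, symbol) met by the shortest-then-alphabetical prefix, trying targets in increasing order and rejecting any under which an Accept and a Reject string meet in one state with the same remainder; add a state when all current targets are rejected. Accepting states are where Accept strings end.
a: 0a undefined. 0a->0: ok.
b: 0b undefined. 0b->0: no, aba/b meet in 0. Open state 1: 0b->1.
c: 0c undefined. 0c->0: ok.
ba: 1a undefined. 1a->0: no, aba/bacaac meet in 0. 1a->1: no, aba/cb meet in 1. Open state 2: 1a->2.
bab: 2b undefined. 2b->0: no, c/babc meet in 0. 2b->1: ok.
bac: 2c undefined. 2c->0: no, c/bacaac meet in 0. 2c->1: ok.
cbc: 1c undefined. 1c->0: no, acaabcb/cb meet in 1. 1c->1: ok.
bacaa: 2a undefined. 2a->0: no, c/cbcaaac meet in 0. 2a->1: ok.
acaabcb: 1b undefined. 1b->0: ok.
All examples now run through 3 states with every (state, symbol) defined. Accept strings end in {0,2}, Reject strings end in {1}; accept={0,2}.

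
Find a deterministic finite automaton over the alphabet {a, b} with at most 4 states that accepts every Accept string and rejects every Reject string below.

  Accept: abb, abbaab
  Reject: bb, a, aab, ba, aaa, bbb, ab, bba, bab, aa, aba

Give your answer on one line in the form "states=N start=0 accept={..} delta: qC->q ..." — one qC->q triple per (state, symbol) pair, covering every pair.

states=4 start=0 accept={3} delta: 0a->1 0b->0 1a->0 1b->2 2a->0 2b->3 3a->3 3b->3

Grow the machine one transition at a time. Run the examples from 0; the earliest place one falls off (shortest prefix, ties alphabetical) gets sent to the lowest-numbered state that keeps every Accept/Reject pair distinguishable — a pair clashes when both reach the same state with identical unread suffix — and to a fresh state only if none does.
a: 0a undefined. 0a->0: no, abb/bb meet in 0 with "bb" left. Open state 1: 0a->1.
b: 0b undefined. 0b->0: ok.
aa: 1a undefined. 1a->0: ok.
ab: 1b undefined. 1b->0: no, abb/bb meet in 0. 1b->1: no, abb/a meet in 1. Open state 2: 1b->2.
aba: 2a undefined. 2a->0: ok.
abb: 2b undefined. 2b->0: no, abb/bb meet in 0. 2b->1: no, abb/a meet in 1. 2b->2: no, abb/ab meet in 2. Open state 3: 2b->3.
abba: 3a undefined. 3a->0: no, abbaab/ab meet in 2. 3a->1: no, abbaab/bb meet in 0. 3a->2: no, abbaab/bb meet in 0. 3a->3: ok.
abbaab: 3b undefined. 3b->0: no, abbaab/bb meet in 0. 3b->1: no, abbaab/a meet in 1. 3b->2: no, abbaab/ab meet in 2. 3b->3: ok.
All examples now run through 4 states with every (state, symbol) defined. Accept strings end in {3}, Reject strings end in {0,1,2}; accept={3}.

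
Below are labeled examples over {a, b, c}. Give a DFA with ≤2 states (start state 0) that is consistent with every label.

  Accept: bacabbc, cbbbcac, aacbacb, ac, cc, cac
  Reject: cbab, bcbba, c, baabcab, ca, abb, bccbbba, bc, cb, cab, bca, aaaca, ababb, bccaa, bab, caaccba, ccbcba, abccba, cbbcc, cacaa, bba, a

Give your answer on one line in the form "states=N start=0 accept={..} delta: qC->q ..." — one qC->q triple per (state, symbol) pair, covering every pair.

states=2 start=0 accept={0} delta: 0a->1 0b->0 0c->1 1a->1 1b->1 1c->0

Fold the examples into a partial DFA from state 0: repeatedly fix the first undefined (state, symbol) met by the shortest-then-alphabetical prefix, trying targets in increasing order and rejecting any under which an Accept and a Reject string meet in one state with the same remainder; add a state when all current targets are rejected. Accepting states are where Accept strings end.
a: 0a undefined. 0a->0: no, ac/c meet in 0 with "c" left. Open state 1: 0a->1.
b: 0b undefined. 0b->0: ok.
c: 0c undefined. 0c->0: no, cc/c meet in 0. 0c->1: ok.
aa: 1a undefined. 1a->0: no, cac/c meet in 1. 1a->1: ok.
ab: 1b undefined. 1b->0: no, cbbbcac/cbbcc meet in 1 with "c" left. 1b->1: ok.
ac: 1c undefined. 1c->0: ok.
All examples now run through 2 states with every (state, symbol) defined. Accept strings end in {0}, Reject strings end in {1}; accept={0}.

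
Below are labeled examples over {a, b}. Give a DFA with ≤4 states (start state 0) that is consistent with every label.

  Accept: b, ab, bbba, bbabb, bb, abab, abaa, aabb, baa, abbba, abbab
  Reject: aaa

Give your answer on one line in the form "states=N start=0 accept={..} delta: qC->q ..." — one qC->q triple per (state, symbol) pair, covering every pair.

Grow the machine one transition at a time. Run the examples from 0; the earliest place one falls off (shortest prefix, ties alphabetical) gets sent to the lowest-numbered state that keeps every Accept/Reject pair distinguishable — a pair clashes when both reach the same state with identical unread suffix — and to a fresh state only if none does.
a: 0a undefined. 0a->0: ok.
b: 0b undefined. 0b->0: no, b/aaa meet in 0. Open state 1: 0b->1.
ba: 1a undefined. 1a->0: no, abaa/aaa meet in 0. 1a->1: ok.
bb: 1b undefined. 1b->0: no, bbabb/aaa meet in 0. 1b->1: ok.
All examples now run through 2 states with every (state, symbol) defined. Accept strings end in {1}, Reject strings end in {0}; accept={1}.

states=2 start=0 accept={1} delta: 0a->0 0b->1 1a->1 1b->1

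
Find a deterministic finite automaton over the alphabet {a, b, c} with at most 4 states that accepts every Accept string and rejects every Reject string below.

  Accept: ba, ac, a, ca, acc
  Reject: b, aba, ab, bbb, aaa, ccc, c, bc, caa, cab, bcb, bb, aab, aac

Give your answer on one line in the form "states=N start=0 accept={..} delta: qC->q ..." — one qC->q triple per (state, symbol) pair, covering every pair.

State merging on the prefix tree: take the shortest (then alphabetical) example prefix whose next move is undefined and point that move at state 0, else 1, else 2, ...; a target is out if some Accept/Reject pair would then sit in one state with the same input left (inseparable). If every existing state is out, open a new one.
a: 0a undefined. 0a->0: no, ba/aba meet in 0 with "ba" left. Open state 1: 0a->1.
b: 0b undefined. 0b->0: ok.
c: 0c undefined. 0c->0: ok.
aa: 1a undefined. 1a->0: no, ba/aaa meet in 1. 1a->1: no, ba/aaa meet in 1. Open state 2: 1a->2.
ab: 1b undefined. 1b->0: no, ba/aba meet in 1. 1b->1: no, ba/ab meet in 1. 1b->2: ok.
ac: 1c undefined. 1c->0: no, ac/b meet in 0. 1c->1: ok.
aaa: 2a undefined. 2a->0: ok.
aab: 2b undefined. 2b->0: ok.
aac: 2c undefined. 2c->0: ok.
All examples now run through 3 states with every (state, symbol) defined. Accept strings end in {1}, Reject strings end in {0,2}; accept={1}.

states=3 start=0 accept={1} delta: 0a->1 0b->0 0c->0 1a->2 1b->2 1c->1 2a->0 2b->0 2c->0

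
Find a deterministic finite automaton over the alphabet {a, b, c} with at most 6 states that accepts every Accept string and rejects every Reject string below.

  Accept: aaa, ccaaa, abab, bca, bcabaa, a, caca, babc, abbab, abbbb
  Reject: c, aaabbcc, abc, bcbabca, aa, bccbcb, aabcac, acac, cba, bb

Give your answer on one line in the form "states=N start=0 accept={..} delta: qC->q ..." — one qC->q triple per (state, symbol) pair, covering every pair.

states=5 start=0 accept={1,3} delta: 0a->1 0b->1 0c->0 1a->0 1b->2 1c->3 2a->0 2b->1 2c->0 3a->3 3b->3 3c->4 4a->0 4b->4 4c->1

Fold the examples into a partial DFA from state 0: repeatedly fix the first undefined (state, symbol) met by the shortest-then-alphabetical prefix, trying targets in increasing order and rejecting any under which an Accept and a Reject string meet in one state with the same remainder; add a state when all current targets are rejected. Accepting states are where Accept strings end.
a: 0a undefined. 0a->0: no, aaa/aa meet in 0. Open state 1: 0a->1.
b: 0b undefined. 0b->0: no, babc/abc meet in 1 with "bc" left. 0b->1: ok.
c: 0c undefined. 0c->0: ok.
aa: 1a undefined. 1a->0: ok.
ab: 1b undefined. 1b->0: no, abab/c meet in 0. 1b->1: no, aaa/bb meet in 1. Open state 2: 1b->2.
ac: 1c undefined. 1c->0: no, aaa/bcbabca meet in 1. 1c->1: no, bca/c meet in 0. 1c->2: no, babc/bb meet in 2. Open state 3: 1c->3.
aba: 2a undefined. 2a->0: ok.
abb: 2b undefined. 2b->0: no, abbab/bb meet in 2. 2b->1: ok.
abc: 2c undefined. 2c->0: ok.
aca: 3a undefined. 3a->0: no, bca/c meet in 0. 3a->1: no, babc/aabcac meet in 3. 3a->2: no, bca/bb meet in 2. 3a->3: ok.
bcb: 3b undefined. 3b->0: no, aaa/bcbabca meet in 1. 3b->1: no, bca/bcbabca meet in 3. 3b->2: no, bca/bcbabca meet in 3. 3b->3: ok.
bcc: 3c undefined. 3c->0: no, aaa/bcbabca meet in 1. 3c->1: no, aaa/aaabbcc meet in 1. 3c->2: no, bca/bccbcb meet in 3. 3c->3: no, bca/aaabbcc meet in 3. Open state 4: 3c->4.
bccb: 4b undefined. 4b->0: no, aaa/bccbcb meet in 1. 4b->1: no, bca/bccbcb meet in 3. 4b->2: no, aaa/bccbcb meet in 1. 4b->3: no, bca/bccbcb meet in 3. 4b->4: ok.
bccbc: 4c undefined. 4c->0: no, aaa/bccbcb meet in 1. 4c->1: ok.
bcbabca: 4a undefined. 4a->0: ok.
All examples now run through 5 states with every (state, symbol) defined. Accept strings end in {1,3}, Reject strings end in {0,2,4}; accept={1,3}.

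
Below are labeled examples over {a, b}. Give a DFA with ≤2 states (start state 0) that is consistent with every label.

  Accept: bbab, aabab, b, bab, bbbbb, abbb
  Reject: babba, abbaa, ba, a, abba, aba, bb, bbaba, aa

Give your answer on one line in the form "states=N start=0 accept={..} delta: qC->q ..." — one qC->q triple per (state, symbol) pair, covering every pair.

states=2 start=0 accept={1} delta: 0a->0 0b->1 1a->0 1b->0

Fold the examples into a partial DFA from state 0: repeatedly fix the first undefined (state, symbol) met by the shortest-then-alphabetical prefix, trying targets in increasing order and rejecting any under which an Accept and a Reject string meet in one state with the same remainder; add a state when all current targets are rejected. Accepting states are where Accept strings end.
a: 0a undefined. 0a->0: ok.
b: 0b undefined. 0b->0: no, bbab/babba meet in 0. Open state 1: 0b->1.
ba: 1a undefined. 1a->0: ok.
bb: 1b undefined. 1b->0: ok.
All examples now run through 2 states with every (state, symbol) defined. Accept strings end in {1}, Reject strings end in {0}; accept={1}.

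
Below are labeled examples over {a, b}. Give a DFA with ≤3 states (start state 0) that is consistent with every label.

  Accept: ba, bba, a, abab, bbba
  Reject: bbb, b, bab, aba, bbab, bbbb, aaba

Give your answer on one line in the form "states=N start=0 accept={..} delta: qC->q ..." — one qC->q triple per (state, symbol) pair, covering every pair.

Grow the machine one transition at a time. Run the examples from 0; the earliest place one falls off (shortest prefix, ties alphabetical) gets sent to the lowest-numbered state that keeps every Accept/Reject pair distinguishable — a pair clashes when both reach the same state with identical unread suffix — and to a fresh state only if none does.
a: 0a undefined. 0a->0: no, ba/aba meet in 0 with "ba" left. Open state 1: 0a->1.
b: 0b undefined. 0b->0: ok.
aa: 1a undefined. 1a->0: no, ba/aaba meet in 1. 1a->1: ok.
ab: 1b undefined. 1b->0: no, ba/aba meet in 1. 1b->1: no, ba/bab meet in 1. Open state 2: 1b->2.
aba: 2a undefined. 2a->0: no, abab/bbb meet in 0. 2a->1: no, ba/aba meet in 1. 2a->2: ok.
abab: 2b undefined. 2b->0: no, abab/bbb meet in 0. 2b->1: ok.
All examples now run through 3 states with every (state, symbol) defined. Accept strings end in {1}, Reject strings end in {0,2}; accept={1}.

states=3 start=0 accept={1} delta: 0a->1 0b->0 1a->1 1b->2 2a->2 2b->1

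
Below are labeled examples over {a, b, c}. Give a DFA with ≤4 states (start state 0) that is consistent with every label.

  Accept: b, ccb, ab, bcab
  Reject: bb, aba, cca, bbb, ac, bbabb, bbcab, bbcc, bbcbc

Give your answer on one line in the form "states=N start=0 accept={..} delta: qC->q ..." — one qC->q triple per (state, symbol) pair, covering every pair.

Fold the examples into a partial DFA from state 0: repeatedly fix the first undefined (state, symbol) met by the shortest-then-alphabetical prefix, trying targets in increasing order and rejecting any under which an Accept and a Reject string meet in one state with the same remainder; add a state when all current targets are rejected. Accepting states are where Accept strings end.
a: 0a undefined. 0a->0: ok.
b: 0b undefined. 0b->0: no, b/bb meet in 0. Open state 1: 0b->1.
c: 0c undefined. 0c->0: ok.
bb: 1b undefined. 1b->0: no, b/bbb meet in 1. 1b->1: no, b/bb meet in 1. Open state 2: 1b->2.
bc: 1c undefined. 1c->0: ok.
aba: 1a undefined. 1a->0: ok.
bba: 2a undefined. 2a->0: ok.
bbb: 2b undefined. 2b->0: ok.
bbc: 2c undefined. 2c->0: no, b/bbcab meet in 1. 2c->1: no, b/bbcab meet in 1. 2c->2: no, b/bbcab meet in 1. Open state 3: 2c->3.
bbca: 3a undefined. 3a->0: no, b/bbcab meet in 1. 3a->1: ok.
bbcb: 3b undefined. 3b->0: ok.
bbcc: 3c undefined. 3c->0: ok.
All examples now run through 4 states with every (state, symbol) defined. Accept strings end in {1}, Reject strings end in {0,2}; accept={1}.

states=4 start=0 accept={1} delta: 0a->0 0b->1 0c->0 1a->0 1b->2 1c->0 2a->0 2b->0 2c->3 3a->1 3b->0 3c->0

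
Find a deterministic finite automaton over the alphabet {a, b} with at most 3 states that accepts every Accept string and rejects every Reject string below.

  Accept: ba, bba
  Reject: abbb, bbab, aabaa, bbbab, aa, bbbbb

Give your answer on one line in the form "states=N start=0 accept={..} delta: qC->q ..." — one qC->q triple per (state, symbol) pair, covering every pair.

State merging on the prefix tree: take the shortest (then alphabetical) example prefix whose next move is undefined and point that move at state 0, else 1, else 2, ...; a target is out if some Accept/Reject pair would then sit in one state with the same input left (inseparable). If every existing state is out, open a new one.
a: 0a undefined. 0a->0: ok.
b: 0b undefined. 0b->0: no, ba/abbb meet in 0. Open state 1: 0b->1.
ba: 1a undefined. 1a->0: no, ba/aabaa meet in 0. 1a->1: no, ba/aabaa meet in 1. Open state 2: 1a->2.
bb: 1b undefined. 1b->0: no, bba/aa meet in 0. 1b->1: ok.
bbab: 2b undefined. 2b->0: ok.
aabaa: 2a undefined. 2a->0: ok.
All examples now run through 3 states with every (state, symbol) defined. Accept strings end in {2}, Reject strings end in {0,1}; accept={2}.

states=3 start=0 accept={2} delta: 0a->0 0b->1 1a->2 1b->1 2a->0 2b->0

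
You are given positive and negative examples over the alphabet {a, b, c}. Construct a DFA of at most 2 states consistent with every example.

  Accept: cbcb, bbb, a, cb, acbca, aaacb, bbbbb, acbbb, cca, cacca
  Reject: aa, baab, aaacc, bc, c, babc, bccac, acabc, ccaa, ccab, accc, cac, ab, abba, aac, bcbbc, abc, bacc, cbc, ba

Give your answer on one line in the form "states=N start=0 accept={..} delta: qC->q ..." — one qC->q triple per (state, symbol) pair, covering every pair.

states=2 start=0 accept={1} delta: 0a->1 0b->1 0c->0 1a->0 1b->0 1c->0

Fold the examples into a partial DFA from state 0: repeatedly fix the first undefined (state, symbol) met by the shortest-then-alphabetical prefix, trying targets in increasing order and rejecting any under which an Accept and a Reject string meet in one state with the same remainder; add a state when all current targets are rejected. Accepting states are where Accept strings end.
a: 0a undefined. 0a->0: no, a/aa meet in 0. Open state 1: 0a->1.
b: 0b undefined. 0b->0: no, a/ba meet in 1. 0b->1: ok.
c: 0c undefined. 0c->0: ok.
aa: 1a undefined. 1a->0: ok.
ab: 1b undefined. 1b->0: ok.
ac: 1c undefined. 1c->0: ok.
All examples now run through 2 states with every (state, symbol) defined. Accept strings end in {1}, Reject strings end in {0}; accept={1}.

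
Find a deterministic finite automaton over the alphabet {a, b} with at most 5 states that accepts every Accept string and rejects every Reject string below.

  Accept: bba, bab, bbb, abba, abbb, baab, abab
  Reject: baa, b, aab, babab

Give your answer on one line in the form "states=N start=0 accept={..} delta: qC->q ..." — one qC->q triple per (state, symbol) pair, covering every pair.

states=3 start=0 accept={0,2} delta: 0a->0 0b->1 1a->1 1b->2 2a->0 2b->0

Grow the machine one transition at a time. Run the examples from 0; the earliest place one falls off (shortest prefix, ties alphabetical) gets sent to the lowest-numbered state that keeps every Accept/Reject pair distinguishable — a pair clashes when both reach the same state with identical unread suffix — and to a fresh state only if none does.
a: 0a undefined. 0a->0: ok.
b: 0b undefined. 0b->0: no, bba/baa meet in 0. Open state 1: 0b->1.
ba: 1a undefined. 1a->0: no, bab/b meet in 1. 1a->1: ok.
bb: 1b undefined. 1b->0: no, bbb/baa meet in 1. 1b->1: no, bba/baa meet in 1. Open state 2: 1b->2.
bba: 2a undefined. 2a->0: ok.
bbb: 2b undefined. 2b->0: ok.
All examples now run through 3 states with every (state, symbol) defined. Accept strings end in {0,2}, Reject strings end in {1}; accept={0,2}.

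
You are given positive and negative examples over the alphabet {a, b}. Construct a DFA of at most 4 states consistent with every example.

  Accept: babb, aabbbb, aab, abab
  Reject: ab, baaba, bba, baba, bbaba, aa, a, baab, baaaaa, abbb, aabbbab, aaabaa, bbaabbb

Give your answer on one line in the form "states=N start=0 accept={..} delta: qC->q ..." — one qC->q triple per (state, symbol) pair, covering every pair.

states=4 start=0 accept={3} delta: 0a->1 0b->1 1a->2 1b->1 2a->0 2b->3 3a->0 3b->3

Grow the machine one transition at a time. Run the examples from 0; the earliest place one falls off (shortest prefix, ties alphabetical) gets sent to the lowest-numbered state that keeps every Accept/Reject pair distinguishable — a pair clashes when both reach the same state with identical unread suffix — and to a fresh state only if none does.
a: 0a undefined. 0a->0: no, aab/ab meet in 0 with "b" left. Open state 1: 0a->1.
b: 0b undefined. 0b->0: no, aab/baab meet in 1 with "ab" left. 0b->1: ok.
aa: 1a undefined. 1a->0: no, babb/ab meet in 1 with "b" left. 1a->1: no, aab/ab meet in 1 with "b" left. Open state 2: 1a->2.
ab: 1b undefined. 1b->0: no, abab/ab meet in 0. 1b->1: ok.
aaa: 2a undefined. 2a->0: ok.
aab: 2b undefined. 2b->0: no, babb/ab meet in 1. 2b->1: no, babb/ab meet in 1. 2b->2: no, babb/baaba meet in 2. Open state 3: 2b->3.
aabb: 3b undefined. 3b->0: no, babb/baaaaa meet in 0. 3b->1: no, babb/ab meet in 1. 3b->2: no, babb/baaba meet in 2. 3b->3: ok.
baba: 3a undefined. 3a->0: ok.
All examples now run through 4 states with every (state, symbol) defined. Accept strings end in {3}, Reject strings end in {0,1,2}; accept={3}.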